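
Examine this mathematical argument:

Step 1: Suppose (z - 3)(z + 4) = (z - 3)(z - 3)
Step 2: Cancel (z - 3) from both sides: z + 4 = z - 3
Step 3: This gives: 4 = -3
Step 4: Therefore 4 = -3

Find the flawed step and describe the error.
Step 2: Cancel (z - 3) from both sides: z + 4 = z - 3

Step 2 cancels (z - 3) from both sides. This is only valid if (z - 3) ≠ 0, i.e., z ≠ 3. When z = 3, both sides equal zero regardless of the other factors. The correct approach requires considering z = 3 as a separate case.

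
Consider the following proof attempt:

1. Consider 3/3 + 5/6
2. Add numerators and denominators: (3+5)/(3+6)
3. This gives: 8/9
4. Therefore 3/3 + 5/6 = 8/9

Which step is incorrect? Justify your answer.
Step 2: Add numerators and denominators: (3+5)/(3+6)

Step 2 incorrectly adds fractions by separately adding numerators and denominators. This is wrong. The correct method requires a common denominator: 3/3 + 5/6 = (3×6 + 5×3)/(3×6) = 33/18 = 11/6. The method used gives 8/9, which is different.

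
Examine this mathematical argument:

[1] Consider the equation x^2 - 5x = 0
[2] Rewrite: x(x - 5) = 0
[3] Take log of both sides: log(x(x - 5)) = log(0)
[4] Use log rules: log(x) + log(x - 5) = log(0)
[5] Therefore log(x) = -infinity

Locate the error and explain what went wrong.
Step 3: Take log of both sides: log(x(x - 5)) = log(0)

Step 3 takes the logarithm of both sides, resulting in log(0) on the right side. The logarithm is only defined for positive numbers; log(0) is undefined (approaches negative infinity). This operation is invalid.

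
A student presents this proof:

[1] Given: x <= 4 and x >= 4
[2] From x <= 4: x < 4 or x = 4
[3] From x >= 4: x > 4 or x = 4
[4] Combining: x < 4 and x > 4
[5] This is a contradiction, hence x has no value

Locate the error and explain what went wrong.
Step 4: Combining: x < 4 and x > 4

Step 4 incorrectly combines the conditions. From x <= 4 and x >= 4, the intersection is x = 4. The error treats the 'or' cases as 'and' requirements. The correct conclusion is that x = 4 is the unique solution, not that no solution exists.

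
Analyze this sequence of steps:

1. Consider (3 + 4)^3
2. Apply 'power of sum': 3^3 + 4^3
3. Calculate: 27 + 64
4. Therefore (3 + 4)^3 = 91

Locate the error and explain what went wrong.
Step 2: Apply 'power of sum': 3^3 + 4^3

Step 2 incorrectly applies a non-existent rule '(a+b)^n = a^n + b^n'. This is false in general. The correct expansion uses the binomial theorem. The actual value is (3 + 4)^3 = 7^3 = 343, not 91.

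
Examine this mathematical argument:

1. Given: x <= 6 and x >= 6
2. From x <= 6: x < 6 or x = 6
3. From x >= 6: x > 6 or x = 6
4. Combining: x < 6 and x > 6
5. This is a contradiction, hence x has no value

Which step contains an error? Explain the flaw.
Step 4: Combining: x < 6 and x > 6

Step 4 incorrectly combines the conditions. From x <= 6 and x >= 6, the intersection is x = 6. The error treats the 'or' cases as 'and' requirements. The correct conclusion is that x = 6 is the unique solution, not that no solution exists.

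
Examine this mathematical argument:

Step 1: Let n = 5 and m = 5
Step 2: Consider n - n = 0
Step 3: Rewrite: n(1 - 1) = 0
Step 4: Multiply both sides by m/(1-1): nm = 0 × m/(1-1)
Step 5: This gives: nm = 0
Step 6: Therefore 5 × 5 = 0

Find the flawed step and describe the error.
Step 4: Multiply both sides by m/(1-1): nm = 0 × m/(1-1)

Step 4 multiplies both sides by m/(1-1). However, 1-1 = 0, so this is multiplication by m/0, which is undefined. We cannot multiply by an undefined expression.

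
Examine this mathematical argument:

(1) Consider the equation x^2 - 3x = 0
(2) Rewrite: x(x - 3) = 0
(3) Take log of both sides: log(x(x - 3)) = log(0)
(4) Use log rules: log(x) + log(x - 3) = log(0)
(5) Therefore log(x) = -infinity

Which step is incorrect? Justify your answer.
Step 3: Take log of both sides: log(x(x - 3)) = log(0)

Step 3 takes the logarithm of both sides, resulting in log(0) on the right side. The logarithm is only defined for positive numbers; log(0) is undefined (approaches negative infinity). This operation is invalid.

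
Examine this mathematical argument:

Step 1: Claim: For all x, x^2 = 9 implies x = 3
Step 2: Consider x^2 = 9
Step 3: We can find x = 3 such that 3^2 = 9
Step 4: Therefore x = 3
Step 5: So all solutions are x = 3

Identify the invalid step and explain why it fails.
Step 4: Therefore x = 3

Step 4 incorrectly concludes that x = 3 is the only solution. The proof shows that x = 3 is A solution (existence), but does not show it is the ONLY solution (uniqueness). In fact, x = -3 is also a solution since (-3)^2 = 9. Finding one solution doesn't prove there are no others.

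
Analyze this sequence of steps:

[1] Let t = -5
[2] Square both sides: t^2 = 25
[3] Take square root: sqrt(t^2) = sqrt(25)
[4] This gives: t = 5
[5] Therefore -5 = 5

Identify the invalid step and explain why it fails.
Step 4: This gives: t = 5

Step 4 incorrectly states that sqrt(t^2) = t. The correct identity is sqrt(t^2) = |t|. Since t = -5 < 0, we have sqrt(t^2) = |-5| = 5, not t = -5.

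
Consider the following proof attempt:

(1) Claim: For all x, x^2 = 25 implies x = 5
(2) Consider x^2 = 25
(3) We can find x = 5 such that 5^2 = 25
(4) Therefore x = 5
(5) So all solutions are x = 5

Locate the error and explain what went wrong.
Step 4: Therefore x = 5

Step 4 incorrectly concludes that x = 5 is the only solution. The proof shows that x = 5 is A solution (existence), but does not show it is the ONLY solution (uniqueness). In fact, x = -5 is also a solution since (-5)^2 = 25. Finding one solution doesn't prove there are no others.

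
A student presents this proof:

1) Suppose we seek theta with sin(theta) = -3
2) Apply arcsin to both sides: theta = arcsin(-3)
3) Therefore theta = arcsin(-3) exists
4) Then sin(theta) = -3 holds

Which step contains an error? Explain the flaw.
Step 2: Apply arcsin to both sides: theta = arcsin(-3)

Step 2 applies arcsin to -3. However, arcsin(x) is only defined for x in [-1, 1] because sin(theta) can only produce values in that range. Since |-3| > 1, arcsin(-3) is undefined. There is no angle whose sine equals -3.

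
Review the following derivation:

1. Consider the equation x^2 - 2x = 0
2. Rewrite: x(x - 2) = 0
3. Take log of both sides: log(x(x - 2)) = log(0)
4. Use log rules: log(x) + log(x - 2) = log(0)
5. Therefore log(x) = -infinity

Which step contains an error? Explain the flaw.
Step 3: Take log of both sides: log(x(x - 2)) = log(0)

Step 3 takes the logarithm of both sides, resulting in log(0) on the right side. The logarithm is only defined for positive numbers; log(0) is undefined (approaches negative infinity). This operation is invalid.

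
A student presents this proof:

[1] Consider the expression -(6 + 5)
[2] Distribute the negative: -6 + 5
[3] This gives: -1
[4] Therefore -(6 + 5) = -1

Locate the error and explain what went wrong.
Step 2: Distribute the negative: -6 + 5

Step 2 incorrectly distributes the negative sign. The correct distribution is -(6 + 5) = -6 - 5 = -11. The negative must be applied to both terms, not just the first. The error treats -(6 + 5) as -6 + 5, which equals -1 instead of -11.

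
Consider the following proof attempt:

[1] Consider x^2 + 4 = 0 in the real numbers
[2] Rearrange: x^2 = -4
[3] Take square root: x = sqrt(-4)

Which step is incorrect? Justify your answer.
Step 3: Take square root: x = sqrt(-4)

Step 3 takes the square root of -4, which is negative. In the real number system, the square root of a negative number is undefined. The equation x^2 + 4 = 0 has no real solutions. Square roots of negative numbers only exist in the complex numbers.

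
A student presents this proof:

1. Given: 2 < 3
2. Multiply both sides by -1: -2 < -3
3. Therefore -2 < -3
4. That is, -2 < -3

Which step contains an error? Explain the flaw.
Step 2: Multiply both sides by -1: -2 < -3

Step 2 multiplies both sides by -1 but fails to reverse the inequality sign. When multiplying (or dividing) an inequality by a negative number, the direction must be reversed. Since 2 < 3, we should get -2 > -3, i.e., -2 > -3.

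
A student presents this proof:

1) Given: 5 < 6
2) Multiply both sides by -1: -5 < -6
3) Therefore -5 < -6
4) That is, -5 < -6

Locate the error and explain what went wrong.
Step 2: Multiply both sides by -1: -5 < -6

Step 2 multiplies both sides by -1 but fails to reverse the inequality sign. When multiplying (or dividing) an inequality by a negative number, the direction must be reversed. Since 5 < 6, we should get -5 > -6, i.e., -5 > -6.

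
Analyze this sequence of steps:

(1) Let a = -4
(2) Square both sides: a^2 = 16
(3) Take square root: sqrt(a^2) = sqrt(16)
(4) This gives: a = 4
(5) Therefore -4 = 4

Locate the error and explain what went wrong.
Step 4: This gives: a = 4

Step 4 incorrectly states that sqrt(a^2) = a. The correct identity is sqrt(a^2) = |a|. Since a = -4 < 0, we have sqrt(a^2) = |-4| = 4, not a = -4.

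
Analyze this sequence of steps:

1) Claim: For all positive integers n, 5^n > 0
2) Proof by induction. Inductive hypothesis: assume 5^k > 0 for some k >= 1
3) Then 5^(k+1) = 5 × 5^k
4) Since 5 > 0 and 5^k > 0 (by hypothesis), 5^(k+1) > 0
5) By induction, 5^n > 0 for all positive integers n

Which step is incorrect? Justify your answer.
Step 5: By induction, 5^n > 0 for all positive integers n

Step 5 concludes the proof by induction, but no base case was ever established. A valid induction proof requires: (1) a base case proving 5^1 > 0, and (2) an inductive step showing IF 5^k > 0 THEN 5^(k+1) > 0. Steps 2-4 correctly establish the inductive step, but without the base case the conclusion in step 5 does not follow.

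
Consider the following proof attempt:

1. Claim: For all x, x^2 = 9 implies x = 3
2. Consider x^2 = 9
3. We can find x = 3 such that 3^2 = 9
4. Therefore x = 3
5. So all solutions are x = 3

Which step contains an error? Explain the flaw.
Step 4: Therefore x = 3

Step 4 incorrectly concludes that x = 3 is the only solution. The proof shows that x = 3 is A solution (existence), but does not show it is the ONLY solution (uniqueness). In fact, x = -3 is also a solution since (-3)^2 = 9. Finding one solution doesn't prove there are no others.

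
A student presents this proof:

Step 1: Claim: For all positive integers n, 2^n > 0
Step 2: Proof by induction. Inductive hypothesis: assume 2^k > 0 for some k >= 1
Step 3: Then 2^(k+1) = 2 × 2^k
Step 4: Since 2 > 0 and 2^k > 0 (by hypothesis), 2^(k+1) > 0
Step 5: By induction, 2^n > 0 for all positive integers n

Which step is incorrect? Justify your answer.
Step 5: By induction, 2^n > 0 for all positive integers n

Step 5 concludes the proof by induction, but no base case was ever established. A valid induction proof requires: (1) a base case proving 2^1 > 0, and (2) an inductive step showing IF 2^k > 0 THEN 2^(k+1) > 0. Steps 2-4 correctly establish the inductive step, but without the base case the conclusion in step 5 does not follow.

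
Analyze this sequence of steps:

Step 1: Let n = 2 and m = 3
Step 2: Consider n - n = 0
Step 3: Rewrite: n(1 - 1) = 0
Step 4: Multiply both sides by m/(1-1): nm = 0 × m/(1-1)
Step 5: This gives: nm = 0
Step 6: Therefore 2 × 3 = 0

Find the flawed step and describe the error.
Step 4: Multiply both sides by m/(1-1): nm = 0 × m/(1-1)

Step 4 multiplies both sides by m/(1-1). However, 1-1 = 0, so this is multiplication by m/0, which is undefined. We cannot multiply by an undefined expression.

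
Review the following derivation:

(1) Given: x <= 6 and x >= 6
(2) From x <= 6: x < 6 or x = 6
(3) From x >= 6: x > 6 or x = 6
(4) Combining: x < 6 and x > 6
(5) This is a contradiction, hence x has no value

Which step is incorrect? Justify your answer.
Step 4: Combining: x < 6 and x > 6

Step 4 incorrectly combines the conditions. From x <= 6 and x >= 6, the intersection is x = 6. The error treats the 'or' cases as 'and' requirements. The correct conclusion is that x = 6 is the unique solution, not that no solution exists.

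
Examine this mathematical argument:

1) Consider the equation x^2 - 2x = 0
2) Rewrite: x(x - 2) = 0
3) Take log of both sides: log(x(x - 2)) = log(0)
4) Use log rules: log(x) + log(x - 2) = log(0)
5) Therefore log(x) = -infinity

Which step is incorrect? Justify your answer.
Step 3: Take log of both sides: log(x(x - 2)) = log(0)

Step 3 takes the logarithm of both sides, resulting in log(0) on the right side. The logarithm is only defined for positive numbers; log(0) is undefined (approaches negative infinity). This operation is invalid.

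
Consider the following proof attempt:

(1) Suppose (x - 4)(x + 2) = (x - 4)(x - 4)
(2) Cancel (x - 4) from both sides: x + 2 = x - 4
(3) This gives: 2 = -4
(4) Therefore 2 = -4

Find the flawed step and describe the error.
Step 2: Cancel (x - 4) from both sides: x + 2 = x - 4

Step 2 cancels (x - 4) from both sides. This is only valid if (x - 4) ≠ 0, i.e., x ≠ 4. When x = 4, both sides equal zero regardless of the other factors. The correct approach requires considering x = 4 as a separate case.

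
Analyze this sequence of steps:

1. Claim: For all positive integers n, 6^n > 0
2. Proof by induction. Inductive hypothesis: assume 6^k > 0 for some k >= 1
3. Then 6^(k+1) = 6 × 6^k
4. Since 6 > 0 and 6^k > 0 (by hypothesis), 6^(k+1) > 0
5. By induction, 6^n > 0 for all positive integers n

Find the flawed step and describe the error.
Step 5: By induction, 6^n > 0 for all positive integers n

Step 5 concludes the proof by induction, but no base case was ever established. A valid induction proof requires: (1) a base case proving 6^1 > 0, and (2) an inductive step showing IF 6^k > 0 THEN 6^(k+1) > 0. Steps 2-4 correctly establish the inductive step, but without the base case the conclusion in step 5 does not follow.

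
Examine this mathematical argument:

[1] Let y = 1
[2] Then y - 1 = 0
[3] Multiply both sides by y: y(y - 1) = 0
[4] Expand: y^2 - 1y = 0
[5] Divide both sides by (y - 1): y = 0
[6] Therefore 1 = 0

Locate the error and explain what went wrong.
Step 5: Divide both sides by (y - 1): y = 0

Step 5 divides both sides by (y - 1). However, since y = 1, we have (y - 1) = 0. Division by zero is undefined, making this step invalid.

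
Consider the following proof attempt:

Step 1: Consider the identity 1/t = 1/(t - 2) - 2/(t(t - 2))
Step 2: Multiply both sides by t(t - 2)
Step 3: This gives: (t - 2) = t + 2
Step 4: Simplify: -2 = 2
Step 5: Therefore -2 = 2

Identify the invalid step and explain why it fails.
Step 3: This gives: (t - 2) = t + 2

Step 3 makes a sign error when clearing denominators. Multiplying -2/(t(t - 2)) by t(t - 2) gives -2, not +2. The correct result is (t - 2) = t - 2, which is trivially true, not (t - 2) = t + 2. (Step 1 is a valid identity: 1/(t - 2) - 2/(t(t - 2)) = (t - 2)/(t(t - 2)) = 1/t.)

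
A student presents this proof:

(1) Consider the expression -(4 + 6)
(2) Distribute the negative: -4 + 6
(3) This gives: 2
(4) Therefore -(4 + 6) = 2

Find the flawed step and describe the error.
Step 2: Distribute the negative: -4 + 6

Step 2 incorrectly distributes the negative sign. The correct distribution is -(4 + 6) = -4 - 6 = -10. The negative must be applied to both terms, not just the first. The error treats -(4 + 6) as -4 + 6, which equals 2 instead of -10.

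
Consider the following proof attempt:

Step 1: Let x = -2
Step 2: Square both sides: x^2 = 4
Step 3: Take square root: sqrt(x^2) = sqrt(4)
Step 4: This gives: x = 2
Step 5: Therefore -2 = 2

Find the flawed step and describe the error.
Step 4: This gives: x = 2

Step 4 incorrectly states that sqrt(x^2) = x. The correct identity is sqrt(x^2) = |x|. Since x = -2 < 0, we have sqrt(x^2) = |-2| = 2, not x = -2.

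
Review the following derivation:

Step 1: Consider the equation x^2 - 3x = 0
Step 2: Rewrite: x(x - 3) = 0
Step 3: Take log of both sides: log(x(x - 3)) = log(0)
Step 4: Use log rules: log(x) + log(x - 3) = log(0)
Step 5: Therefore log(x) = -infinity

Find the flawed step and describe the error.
Step 3: Take log of both sides: log(x(x - 3)) = log(0)

Step 3 takes the logarithm of both sides, resulting in log(0) on the right side. The logarithm is only defined for positive numbers; log(0) is undefined (approaches negative infinity). This operation is invalid.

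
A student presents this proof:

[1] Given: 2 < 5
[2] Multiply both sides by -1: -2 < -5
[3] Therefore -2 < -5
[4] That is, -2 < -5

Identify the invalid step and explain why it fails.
Step 2: Multiply both sides by -1: -2 < -5

Step 2 multiplies both sides by -1 but fails to reverse the inequality sign. When multiplying (or dividing) an inequality by a negative number, the direction must be reversed. Since 2 < 5, we should get -2 > -5, i.e., -2 > -5.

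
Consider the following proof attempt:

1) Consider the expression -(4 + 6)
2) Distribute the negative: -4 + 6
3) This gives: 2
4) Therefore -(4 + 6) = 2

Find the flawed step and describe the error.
Step 2: Distribute the negative: -4 + 6

Step 2 incorrectly distributes the negative sign. The correct distribution is -(4 + 6) = -4 - 6 = -10. The negative must be applied to both terms, not just the first. The error treats -(4 + 6) as -4 + 6, which equals 2 instead of -10.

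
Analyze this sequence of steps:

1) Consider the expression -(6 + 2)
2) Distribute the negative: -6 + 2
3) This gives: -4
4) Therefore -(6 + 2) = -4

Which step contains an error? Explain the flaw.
Step 2: Distribute the negative: -6 + 2

Step 2 incorrectly distributes the negative sign. The correct distribution is -(6 + 2) = -6 - 2 = -8. The negative must be applied to both terms, not just the first. The error treats -(6 + 2) as -6 + 2, which equals -4 instead of -8.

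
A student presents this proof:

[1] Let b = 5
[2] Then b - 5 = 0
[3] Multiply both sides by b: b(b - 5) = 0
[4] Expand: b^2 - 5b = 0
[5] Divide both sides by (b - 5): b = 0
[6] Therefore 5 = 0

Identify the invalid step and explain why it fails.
Step 5: Divide both sides by (b - 5): b = 0

Step 5 divides both sides by (b - 5). However, since b = 5, we have (b - 5) = 0. Division by zero is undefined, making this step invalid.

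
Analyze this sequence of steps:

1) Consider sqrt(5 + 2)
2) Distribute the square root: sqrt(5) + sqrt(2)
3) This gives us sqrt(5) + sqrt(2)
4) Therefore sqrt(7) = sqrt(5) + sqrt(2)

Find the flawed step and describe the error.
Step 2: Distribute the square root: sqrt(5) + sqrt(2)

Step 2 incorrectly 'distributes' the square root over addition. The square root function does not distribute: sqrt(a + b) ≠ sqrt(a) + sqrt(b). In fact, sqrt(5 + 2) = sqrt(7) ≈ 2.6458, while sqrt(5) + sqrt(2) ≈ 3.6503.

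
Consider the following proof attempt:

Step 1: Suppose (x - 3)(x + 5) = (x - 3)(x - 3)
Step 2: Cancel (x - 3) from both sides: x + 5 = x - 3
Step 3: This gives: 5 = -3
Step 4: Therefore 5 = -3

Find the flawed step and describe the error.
Step 2: Cancel (x - 3) from both sides: x + 5 = x - 3

Step 2 cancels (x - 3) from both sides. This is only valid if (x - 3) ≠ 0, i.e., x ≠ 3. When x = 3, both sides equal zero regardless of the other factors. The correct approach requires considering x = 3 as a separate case.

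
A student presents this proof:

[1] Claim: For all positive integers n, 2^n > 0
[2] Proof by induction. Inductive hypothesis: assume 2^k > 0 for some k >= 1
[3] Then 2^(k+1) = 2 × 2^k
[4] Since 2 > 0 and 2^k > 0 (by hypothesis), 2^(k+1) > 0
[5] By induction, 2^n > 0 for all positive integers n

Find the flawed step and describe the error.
Step 5: By induction, 2^n > 0 for all positive integers n

Step 5 concludes the proof by induction, but no base case was ever established. A valid induction proof requires: (1) a base case proving 2^1 > 0, and (2) an inductive step showing IF 2^k > 0 THEN 2^(k+1) > 0. Steps 2-4 correctly establish the inductive step, but without the base case the conclusion in step 5 does not follow.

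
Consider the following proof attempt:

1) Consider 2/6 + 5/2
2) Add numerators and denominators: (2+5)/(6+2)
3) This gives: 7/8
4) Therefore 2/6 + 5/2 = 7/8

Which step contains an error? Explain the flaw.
Step 2: Add numerators and denominators: (2+5)/(6+2)

Step 2 incorrectly adds fractions by separately adding numerators and denominators. This is wrong. The correct method requires a common denominator: 2/6 + 5/2 = (2×2 + 5×6)/(6×2) = 34/12 = 17/6. The method used gives 7/8, which is different.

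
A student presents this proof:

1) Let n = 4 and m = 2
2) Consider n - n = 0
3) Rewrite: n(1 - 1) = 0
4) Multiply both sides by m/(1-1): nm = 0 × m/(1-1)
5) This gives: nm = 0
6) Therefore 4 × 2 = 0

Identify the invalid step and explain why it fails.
Step 4: Multiply both sides by m/(1-1): nm = 0 × m/(1-1)

Step 4 multiplies both sides by m/(1-1). However, 1-1 = 0, so this is multiplication by m/0, which is undefined. We cannot multiply by an undefined expression.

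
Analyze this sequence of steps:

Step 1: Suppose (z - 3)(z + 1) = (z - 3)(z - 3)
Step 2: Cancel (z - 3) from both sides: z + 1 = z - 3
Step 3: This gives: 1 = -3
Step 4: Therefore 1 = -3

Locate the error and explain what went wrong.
Step 2: Cancel (z - 3) from both sides: z + 1 = z - 3

Step 2 cancels (z - 3) from both sides. This is only valid if (z - 3) ≠ 0, i.e., z ≠ 3. When z = 3, both sides equal zero regardless of the other factors. The correct approach requires considering z = 3 as a separate case.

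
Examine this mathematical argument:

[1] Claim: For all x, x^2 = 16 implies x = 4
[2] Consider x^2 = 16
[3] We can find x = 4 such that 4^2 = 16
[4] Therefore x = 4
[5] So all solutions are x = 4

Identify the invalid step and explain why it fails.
Step 4: Therefore x = 4

Step 4 incorrectly concludes that x = 4 is the only solution. The proof shows that x = 4 is A solution (existence), but does not show it is the ONLY solution (uniqueness). In fact, x = -4 is also a solution since (-4)^2 = 16. Finding one solution doesn't prove there are no others.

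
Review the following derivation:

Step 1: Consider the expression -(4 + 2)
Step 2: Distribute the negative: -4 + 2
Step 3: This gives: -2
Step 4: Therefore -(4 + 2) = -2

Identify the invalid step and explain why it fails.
Step 2: Distribute the negative: -4 + 2

Step 2 incorrectly distributes the negative sign. The correct distribution is -(4 + 2) = -4 - 2 = -6. The negative must be applied to both terms, not just the first. The error treats -(4 + 2) as -4 + 2, which equals -2 instead of -6.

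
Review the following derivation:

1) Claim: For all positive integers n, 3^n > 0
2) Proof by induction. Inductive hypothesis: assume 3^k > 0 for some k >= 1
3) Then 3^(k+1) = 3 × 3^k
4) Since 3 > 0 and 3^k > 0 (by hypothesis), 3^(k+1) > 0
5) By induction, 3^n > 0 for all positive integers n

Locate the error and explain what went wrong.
Step 5: By induction, 3^n > 0 for all positive integers n

Step 5 concludes the proof by induction, but no base case was ever established. A valid induction proof requires: (1) a base case proving 3^1 > 0, and (2) an inductive step showing IF 3^k > 0 THEN 3^(k+1) > 0. Steps 2-4 correctly establish the inductive step, but without the base case the conclusion in step 5 does not follow.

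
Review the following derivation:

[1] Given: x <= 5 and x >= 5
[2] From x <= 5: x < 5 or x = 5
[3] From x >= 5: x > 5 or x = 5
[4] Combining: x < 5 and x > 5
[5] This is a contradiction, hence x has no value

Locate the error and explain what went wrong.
Step 4: Combining: x < 5 and x > 5

Step 4 incorrectly combines the conditions. From x <= 5 and x >= 5, the intersection is x = 5. The error treats the 'or' cases as 'and' requirements. The correct conclusion is that x = 5 is the unique solution, not that no solution exists.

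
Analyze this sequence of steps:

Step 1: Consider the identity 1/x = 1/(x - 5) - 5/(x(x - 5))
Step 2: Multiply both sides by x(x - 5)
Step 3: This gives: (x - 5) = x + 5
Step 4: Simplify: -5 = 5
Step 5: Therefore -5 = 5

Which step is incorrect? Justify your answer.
Step 3: This gives: (x - 5) = x + 5

Step 3 makes a sign error when clearing denominators. Multiplying -5/(x(x - 5)) by x(x - 5) gives -5, not +5. The correct result is (x - 5) = x - 5, which is trivially true, not (x - 5) = x + 5. (Step 1 is a valid identity: 1/(x - 5) - 5/(x(x - 5)) = (x - 5)/(x(x - 5)) = 1/x.)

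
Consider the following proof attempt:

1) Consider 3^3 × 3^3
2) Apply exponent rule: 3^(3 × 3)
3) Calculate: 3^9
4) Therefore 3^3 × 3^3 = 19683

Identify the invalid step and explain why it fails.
Step 2: Apply exponent rule: 3^(3 × 3)

Step 2 incorrectly states that a^b × a^c = a^(b×c). The correct rule is a^b × a^c = a^(b+c). The actual value is 3^3 × 3^3 = 3^6 = 729, not 3^9 = 19683.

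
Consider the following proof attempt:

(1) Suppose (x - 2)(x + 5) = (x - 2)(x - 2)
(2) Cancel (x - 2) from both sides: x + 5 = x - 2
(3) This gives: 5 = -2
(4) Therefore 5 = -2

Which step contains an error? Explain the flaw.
Step 2: Cancel (x - 2) from both sides: x + 5 = x - 2

Step 2 cancels (x - 2) from both sides. This is only valid if (x - 2) ≠ 0, i.e., x ≠ 2. When x = 2, both sides equal zero regardless of the other factors. The correct approach requires considering x = 2 as a separate case.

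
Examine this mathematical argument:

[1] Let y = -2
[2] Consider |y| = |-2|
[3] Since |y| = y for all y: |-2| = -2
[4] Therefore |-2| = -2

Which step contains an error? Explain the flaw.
Step 3: Since |y| = y for all y: |-2| = -2

Step 3 incorrectly states that |y| = y for all y. The correct definition is |y| = y when y >= 0, and |y| = -y when y < 0. Since -2 < 0, we have |-2| = -(-2) = 2, not -2.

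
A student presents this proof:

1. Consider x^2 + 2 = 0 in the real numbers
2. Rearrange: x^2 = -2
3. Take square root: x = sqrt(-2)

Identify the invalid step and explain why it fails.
Step 3: Take square root: x = sqrt(-2)

Step 3 takes the square root of -2, which is negative. In the real number system, the square root of a negative number is undefined. The equation x^2 + 2 = 0 has no real solutions. Square roots of negative numbers only exist in the complex numbers.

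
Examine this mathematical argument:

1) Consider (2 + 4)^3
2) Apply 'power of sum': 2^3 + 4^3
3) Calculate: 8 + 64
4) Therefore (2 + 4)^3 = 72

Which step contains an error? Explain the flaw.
Step 2: Apply 'power of sum': 2^3 + 4^3

Step 2 incorrectly applies a non-existent rule '(a+b)^n = a^n + b^n'. This is false in general. The correct expansion uses the binomial theorem. The actual value is (2 + 4)^3 = 6^3 = 216, not 72.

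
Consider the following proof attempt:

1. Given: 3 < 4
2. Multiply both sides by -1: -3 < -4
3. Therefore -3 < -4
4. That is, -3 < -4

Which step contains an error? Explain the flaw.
Step 2: Multiply both sides by -1: -3 < -4

Step 2 multiplies both sides by -1 but fails to reverse the inequality sign. When multiplying (or dividing) an inequality by a negative number, the direction must be reversed. Since 3 < 4, we should get -3 > -4, i.e., -3 > -4.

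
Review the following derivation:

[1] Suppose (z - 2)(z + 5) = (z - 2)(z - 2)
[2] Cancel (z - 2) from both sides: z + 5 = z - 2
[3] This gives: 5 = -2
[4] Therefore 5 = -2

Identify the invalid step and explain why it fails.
Step 2: Cancel (z - 2) from both sides: z + 5 = z - 2

Step 2 cancels (z - 2) from both sides. This is only valid if (z - 2) ≠ 0, i.e., z ≠ 2. When z = 2, both sides equal zero regardless of the other factors. The correct approach requires considering z = 2 as a separate case.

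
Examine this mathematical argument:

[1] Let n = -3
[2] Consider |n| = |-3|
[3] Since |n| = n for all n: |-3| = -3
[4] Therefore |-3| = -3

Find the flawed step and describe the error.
Step 3: Since |n| = n for all n: |-3| = -3

Step 3 incorrectly states that |n| = n for all n. The correct definition is |n| = n when n >= 0, and |n| = -n when n < 0. Since -3 < 0, we have |-3| = -(-3) = 3, not -3.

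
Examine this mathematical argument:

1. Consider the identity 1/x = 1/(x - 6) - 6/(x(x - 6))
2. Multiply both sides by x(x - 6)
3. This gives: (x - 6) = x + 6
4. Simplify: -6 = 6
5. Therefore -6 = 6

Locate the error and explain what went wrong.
Step 3: This gives: (x - 6) = x + 6

Step 3 makes a sign error when clearing denominators. Multiplying -6/(x(x - 6)) by x(x - 6) gives -6, not +6. The correct result is (x - 6) = x - 6, which is trivially true, not (x - 6) = x + 6. (Step 1 is a valid identity: 1/(x - 6) - 6/(x(x - 6)) = (x - 6)/(x(x - 6)) = 1/x.)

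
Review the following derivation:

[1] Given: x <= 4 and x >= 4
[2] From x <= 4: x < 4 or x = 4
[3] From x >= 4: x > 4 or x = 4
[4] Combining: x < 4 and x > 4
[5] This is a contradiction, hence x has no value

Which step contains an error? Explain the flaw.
Step 4: Combining: x < 4 and x > 4

Step 4 incorrectly combines the conditions. From x <= 4 and x >= 4, the intersection is x = 4. The error treats the 'or' cases as 'and' requirements. The correct conclusion is that x = 4 is the unique solution, not that no solution exists.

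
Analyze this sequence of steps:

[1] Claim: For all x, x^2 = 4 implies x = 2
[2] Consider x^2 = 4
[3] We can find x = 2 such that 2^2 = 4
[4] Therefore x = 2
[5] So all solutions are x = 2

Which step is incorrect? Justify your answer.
Step 4: Therefore x = 2

Step 4 incorrectly concludes that x = 2 is the only solution. The proof shows that x = 2 is A solution (existence), but does not show it is the ONLY solution (uniqueness). In fact, x = -2 is also a solution since (-2)^2 = 4. Finding one solution doesn't prove there are no others.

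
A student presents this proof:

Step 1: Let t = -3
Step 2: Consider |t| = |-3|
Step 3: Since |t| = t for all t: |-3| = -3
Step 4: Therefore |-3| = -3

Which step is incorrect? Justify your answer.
Step 3: Since |t| = t for all t: |-3| = -3

Step 3 incorrectly states that |t| = t for all t. The correct definition is |t| = t when t >= 0, and |t| = -t when t < 0. Since -3 < 0, we have |-3| = -(-3) = 3, not -3.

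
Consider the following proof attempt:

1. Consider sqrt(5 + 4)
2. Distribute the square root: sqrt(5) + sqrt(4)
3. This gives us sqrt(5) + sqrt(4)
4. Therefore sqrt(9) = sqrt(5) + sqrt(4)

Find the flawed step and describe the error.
Step 2: Distribute the square root: sqrt(5) + sqrt(4)

Step 2 incorrectly 'distributes' the square root over addition. The square root function does not distribute: sqrt(a + b) ≠ sqrt(a) + sqrt(b). In fact, sqrt(5 + 4) = sqrt(9) ≈ 3.0000, while sqrt(5) + sqrt(4) ≈ 4.2361.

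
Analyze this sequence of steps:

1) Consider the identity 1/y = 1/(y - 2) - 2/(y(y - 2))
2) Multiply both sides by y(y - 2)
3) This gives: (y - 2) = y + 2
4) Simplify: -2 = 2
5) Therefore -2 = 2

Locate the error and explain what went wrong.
Step 3: This gives: (y - 2) = y + 2

Step 3 makes a sign error when clearing denominators. Multiplying -2/(y(y - 2)) by y(y - 2) gives -2, not +2. The correct result is (y - 2) = y - 2, which is trivially true, not (y - 2) = y + 2. (Step 1 is a valid identity: 1/(y - 2) - 2/(y(y - 2)) = (y - 2)/(y(y - 2)) = 1/y.)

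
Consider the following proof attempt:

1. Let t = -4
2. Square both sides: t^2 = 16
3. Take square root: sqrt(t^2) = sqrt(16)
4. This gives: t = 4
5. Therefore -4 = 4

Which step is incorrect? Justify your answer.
Step 4: This gives: t = 4

Step 4 incorrectly states that sqrt(t^2) = t. The correct identity is sqrt(t^2) = |t|. Since t = -4 < 0, we have sqrt(t^2) = |-4| = 4, not t = -4.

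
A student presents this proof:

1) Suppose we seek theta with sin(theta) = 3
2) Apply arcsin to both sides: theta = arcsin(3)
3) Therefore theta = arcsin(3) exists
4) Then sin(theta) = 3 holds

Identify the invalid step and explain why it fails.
Step 2: Apply arcsin to both sides: theta = arcsin(3)

Step 2 applies arcsin to 3. However, arcsin(x) is only defined for x in [-1, 1] because sin(theta) can only produce values in that range. Since |3| > 1, arcsin(3) is undefined. There is no angle whose sine equals 3.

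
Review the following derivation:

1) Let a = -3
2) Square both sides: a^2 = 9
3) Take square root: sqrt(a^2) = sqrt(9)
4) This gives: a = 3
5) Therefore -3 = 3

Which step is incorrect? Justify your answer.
Step 4: This gives: a = 3

Step 4 incorrectly states that sqrt(a^2) = a. The correct identity is sqrt(a^2) = |a|. Since a = -3 < 0, we have sqrt(a^2) = |-3| = 3, not a = -3.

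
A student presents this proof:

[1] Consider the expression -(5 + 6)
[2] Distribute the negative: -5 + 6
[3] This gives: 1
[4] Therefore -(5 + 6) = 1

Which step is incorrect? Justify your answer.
Step 2: Distribute the negative: -5 + 6

Step 2 incorrectly distributes the negative sign. The correct distribution is -(5 + 6) = -5 - 6 = -11. The negative must be applied to both terms, not just the first. The error treats -(5 + 6) as -5 + 6, which equals 1 instead of -11.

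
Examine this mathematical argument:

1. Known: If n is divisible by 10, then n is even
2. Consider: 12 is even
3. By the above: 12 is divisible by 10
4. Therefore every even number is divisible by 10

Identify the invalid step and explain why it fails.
Step 3: By the above: 12 is divisible by 10

Step 3 commits the fallacy of affirming the consequent. The known fact 'divisible by 10 → even' does NOT imply 'even → divisible by 10'. That would be the converse, which is false. For example, 12 is even but 12 ÷ 10 = 1.20, which is not an integer.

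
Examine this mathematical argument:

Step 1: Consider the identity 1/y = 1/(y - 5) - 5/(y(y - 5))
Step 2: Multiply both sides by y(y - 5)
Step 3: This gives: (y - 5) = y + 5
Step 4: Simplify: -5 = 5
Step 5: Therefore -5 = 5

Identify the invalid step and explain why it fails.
Step 3: This gives: (y - 5) = y + 5

Step 3 makes a sign error when clearing denominators. Multiplying -5/(y(y - 5)) by y(y - 5) gives -5, not +5. The correct result is (y - 5) = y - 5, which is trivially true, not (y - 5) = y + 5. (Step 1 is a valid identity: 1/(y - 5) - 5/(y(y - 5)) = (y - 5)/(y(y - 5)) = 1/y.)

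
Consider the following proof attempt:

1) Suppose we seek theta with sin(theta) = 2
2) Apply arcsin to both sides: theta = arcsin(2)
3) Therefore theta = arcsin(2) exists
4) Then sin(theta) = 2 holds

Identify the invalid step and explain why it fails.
Step 2: Apply arcsin to both sides: theta = arcsin(2)

Step 2 applies arcsin to 2. However, arcsin(x) is only defined for x in [-1, 1] because sin(theta) can only produce values in that range. Since |2| > 1, arcsin(2) is undefined. There is no angle whose sine equals 2.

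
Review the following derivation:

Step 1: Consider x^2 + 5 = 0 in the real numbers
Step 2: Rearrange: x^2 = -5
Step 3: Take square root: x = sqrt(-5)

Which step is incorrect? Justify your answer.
Step 3: Take square root: x = sqrt(-5)

Step 3 takes the square root of -5, which is negative. In the real number system, the square root of a negative number is undefined. The equation x^2 + 5 = 0 has no real solutions. Square roots of negative numbers only exist in the complex numbers.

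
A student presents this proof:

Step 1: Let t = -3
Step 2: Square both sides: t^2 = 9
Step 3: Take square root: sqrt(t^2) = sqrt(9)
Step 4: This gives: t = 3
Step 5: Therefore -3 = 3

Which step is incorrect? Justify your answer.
Step 4: This gives: t = 3

Step 4 incorrectly states that sqrt(t^2) = t. The correct identity is sqrt(t^2) = |t|. Since t = -3 < 0, we have sqrt(t^2) = |-3| = 3, not t = -3.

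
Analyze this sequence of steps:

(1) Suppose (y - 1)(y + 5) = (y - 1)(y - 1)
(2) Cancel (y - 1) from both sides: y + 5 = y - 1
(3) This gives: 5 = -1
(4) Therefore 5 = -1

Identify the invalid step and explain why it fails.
Step 2: Cancel (y - 1) from both sides: y + 5 = y - 1

Step 2 cancels (y - 1) from both sides. This is only valid if (y - 1) ≠ 0, i.e., y ≠ 1. When y = 1, both sides equal zero regardless of the other factors. The correct approach requires considering y = 1 as a separate case.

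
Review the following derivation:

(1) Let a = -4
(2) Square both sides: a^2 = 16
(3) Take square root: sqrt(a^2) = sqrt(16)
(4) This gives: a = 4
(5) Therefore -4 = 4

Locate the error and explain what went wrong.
Step 4: This gives: a = 4

Step 4 incorrectly states that sqrt(a^2) = a. The correct identity is sqrt(a^2) = |a|. Since a = -4 < 0, we have sqrt(a^2) = |-4| = 4, not a = -4.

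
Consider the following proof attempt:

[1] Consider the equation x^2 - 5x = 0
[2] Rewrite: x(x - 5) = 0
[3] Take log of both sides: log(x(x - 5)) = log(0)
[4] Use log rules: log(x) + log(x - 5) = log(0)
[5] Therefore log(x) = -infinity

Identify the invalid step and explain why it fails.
Step 3: Take log of both sides: log(x(x - 5)) = log(0)

Step 3 takes the logarithm of both sides, resulting in log(0) on the right side. The logarithm is only defined for positive numbers; log(0) is undefined (approaches negative infinity). This operation is invalid.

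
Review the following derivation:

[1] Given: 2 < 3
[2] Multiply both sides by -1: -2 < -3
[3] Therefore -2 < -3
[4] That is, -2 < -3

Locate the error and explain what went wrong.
Step 2: Multiply both sides by -1: -2 < -3

Step 2 multiplies both sides by -1 but fails to reverse the inequality sign. When multiplying (or dividing) an inequality by a negative number, the direction must be reversed. Since 2 < 3, we should get -2 > -3, i.e., -2 > -3.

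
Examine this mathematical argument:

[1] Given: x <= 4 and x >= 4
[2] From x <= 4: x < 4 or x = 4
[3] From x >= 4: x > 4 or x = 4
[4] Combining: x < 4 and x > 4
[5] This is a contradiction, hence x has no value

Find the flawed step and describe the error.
Step 4: Combining: x < 4 and x > 4

Step 4 incorrectly combines the conditions. From x <= 4 and x >= 4, the intersection is x = 4. The error treats the 'or' cases as 'and' requirements. The correct conclusion is that x = 4 is the unique solution, not that no solution exists.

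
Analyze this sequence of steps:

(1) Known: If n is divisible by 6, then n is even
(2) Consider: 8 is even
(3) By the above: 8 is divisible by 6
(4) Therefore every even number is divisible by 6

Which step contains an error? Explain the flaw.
Step 3: By the above: 8 is divisible by 6

Step 3 commits the fallacy of affirming the consequent. The known fact 'divisible by 6 → even' does NOT imply 'even → divisible by 6'. That would be the converse, which is false. For example, 8 is even but 8 ÷ 6 = 1.33, which is not an integer.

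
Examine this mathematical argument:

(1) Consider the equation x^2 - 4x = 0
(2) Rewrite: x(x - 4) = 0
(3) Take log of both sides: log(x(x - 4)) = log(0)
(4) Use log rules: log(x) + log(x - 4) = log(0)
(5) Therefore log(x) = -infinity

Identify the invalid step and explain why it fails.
Step 3: Take log of both sides: log(x(x - 4)) = log(0)

Step 3 takes the logarithm of both sides, resulting in log(0) on the right side. The logarithm is only defined for positive numbers; log(0) is undefined (approaches negative infinity). This operation is invalid.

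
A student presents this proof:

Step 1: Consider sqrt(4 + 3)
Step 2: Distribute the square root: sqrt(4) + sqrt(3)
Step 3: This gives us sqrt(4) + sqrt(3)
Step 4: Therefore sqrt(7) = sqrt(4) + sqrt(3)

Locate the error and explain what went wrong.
Step 2: Distribute the square root: sqrt(4) + sqrt(3)

Step 2 incorrectly 'distributes' the square root over addition. The square root function does not distribute: sqrt(a + b) ≠ sqrt(a) + sqrt(b). In fact, sqrt(4 + 3) = sqrt(7) ≈ 2.6458, while sqrt(4) + sqrt(3) ≈ 3.7321.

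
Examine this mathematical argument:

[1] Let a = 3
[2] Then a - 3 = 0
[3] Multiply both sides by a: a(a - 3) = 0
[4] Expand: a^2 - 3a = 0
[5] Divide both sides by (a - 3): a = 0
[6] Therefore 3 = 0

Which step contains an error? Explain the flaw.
Step 5: Divide both sides by (a - 3): a = 0

Step 5 divides both sides by (a - 3). However, since a = 3, we have (a - 3) = 0. Division by zero is undefined, making this step invalid.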